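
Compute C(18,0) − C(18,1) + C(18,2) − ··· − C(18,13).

The partial alternating sum Σ_{k=0}^{13} (−1)^k C(18,k) = (−1)^13 C(17,13) = -2380.

-2380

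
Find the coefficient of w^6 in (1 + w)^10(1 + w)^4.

Coefficient of w^6 = Σ_{j} C(10,j)·C(4,6-j) for j from 2 to 6.
= 45 + 480 + 1260 + 1008 + 210 = 3003.

3003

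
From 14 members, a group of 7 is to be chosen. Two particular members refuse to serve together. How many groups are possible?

2640

All 7-subsets: C(14,7) = 3432. Those containing both fixed elements: C(12,5) = 792.
3432 − 792 = 2640.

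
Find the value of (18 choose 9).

48620

C(18,9) = (18·17·16·15·14·13·12·11·10) / 9! = 17643225600 / 362880 = 48620.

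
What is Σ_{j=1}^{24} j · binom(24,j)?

Differentiating (1+x)^24 and setting x=1: Σ j·C(24,j) = 24·2^23 = 201326592.

201326592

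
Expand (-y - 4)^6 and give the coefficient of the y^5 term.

The general term is C(6,j)·(-y)^j·(-4)^(6-j); the y^5 term has j = 5.
C(6,5) = 6.
Coefficient = C(6,5) · (-1)^5 · (-4)^1 = 6 · (-1) · (-4) = 24.

24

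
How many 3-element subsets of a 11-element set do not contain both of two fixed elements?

All 3-subsets: C(11,3) = 165. Those containing both fixed elements: C(9,1) = 9.
165 − 9 = 156.

156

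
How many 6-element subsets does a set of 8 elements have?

C(8,6) = C(8,2) by symmetry.
C(8,2) = (8·7) / 2! = 56 / 2 = 28.

28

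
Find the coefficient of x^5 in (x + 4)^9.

32256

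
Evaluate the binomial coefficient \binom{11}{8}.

165

C(11,8) = C(11,3) by symmetry.
C(11,3) = (11·10·9) / 3! = 990 / 6 = 165.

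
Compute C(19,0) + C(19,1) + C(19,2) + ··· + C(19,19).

524288

Setting x = 1 in (1+x)^19 gives Σ C(19,r) = 2^19 = 524288.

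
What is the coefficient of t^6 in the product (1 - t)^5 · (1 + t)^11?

66

Coefficient of t^6 = Σ_{j} C(5,j)·(-1)^j·C(11,6-j)·1^(6-j) for j from 0 to 5.
= 462 + (-2310) + 3300 + (-1650) + 275 + (-11) = 66.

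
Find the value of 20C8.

C(20,8) = (20·19·18·17·16·15·14·13) / 8! = 5079110400 / 40320 = 125970.

125970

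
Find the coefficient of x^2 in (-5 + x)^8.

The general term is C(8,j)·(-5)^j·(x)^(8-j); the x^2 term has j = 6.
C(8,6) = 28.
Coefficient = C(8,6) · (-5)^6 = 28 · 15625 = 437500.

437500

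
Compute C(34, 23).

C(34,23) = C(34,11) by symmetry.
C(34,11) = (34·33·32·31·30·29·28·27·26·25·24) / 11! = 11420107066368000 / 39916800 = 286097760.

286097760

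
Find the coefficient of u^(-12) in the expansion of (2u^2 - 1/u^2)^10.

180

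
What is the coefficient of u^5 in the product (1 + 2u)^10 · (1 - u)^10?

Coefficient of u^5 = Σ_{j} C(10,j)·2^j·C(10,5-j)·(-1)^(5-j) for j from 0 to 5.
= (-252) + 4200 + (-21600) + 43200 + (-33600) + 8064 = 12.

12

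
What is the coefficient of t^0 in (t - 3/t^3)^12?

-5940

General term: C(12,j)·(t)^j·(-3/t^3)^(12-j), with t-exponent 1j − 3(12−j) = 4j − 36.
Set 4j − 36 = 0: j = 9.
C(12,9) = 220; 1^9 = 1; (-3)^3 = -27.
Coefficient = 220 · 1 · (-27) = -5940.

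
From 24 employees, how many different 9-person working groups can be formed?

This is C(24,9) = 1307504.

1307504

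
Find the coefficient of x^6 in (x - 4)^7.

-28

The general term is C(7,j)·(x)^j·(-4)^(7-j); the x^6 term has j = 6.
C(7,6) = 7.
Coefficient = C(7,6) · (-4)^1 = 7 · (-4) = -28.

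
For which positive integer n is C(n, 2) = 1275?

n(n−1)/2 = 1275 ⇒ n(n−1) = 2550. Since 51·50 = 2550, n = 51.

51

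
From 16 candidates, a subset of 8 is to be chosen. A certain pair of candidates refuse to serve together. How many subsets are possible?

9867

All 8-subsets: C(16,8) = 12870. Those containing both fixed elements: C(14,6) = 3003.
12870 − 3003 = 9867.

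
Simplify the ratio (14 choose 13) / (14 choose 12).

2/13

C(n,k+1)/C(n,k) = (n−k)/(k+1) = (14−12)/(12+1) = 2/13.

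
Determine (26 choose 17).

C(26,17) = C(26,9) by symmetry.
C(26,9) = (26·25·24·23·22·21·20·19·18) / 9! = 1133836704000 / 362880 = 3124550.

3124550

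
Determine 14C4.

1001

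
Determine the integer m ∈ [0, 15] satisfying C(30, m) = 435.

C(30,m) increases on 0 ≤ m ≤ 15. C(30,1) = 30 and C(30,2) = 435, so m = 2.

2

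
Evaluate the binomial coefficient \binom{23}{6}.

C(23,6) = (23·22·21·20·19·18) / 6! = 72681840 / 720 = 100947.

100947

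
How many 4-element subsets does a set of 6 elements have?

15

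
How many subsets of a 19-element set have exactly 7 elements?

Choose the 7 positions: C(19,7) = 50388.

50388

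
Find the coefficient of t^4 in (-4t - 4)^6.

The general term is C(6,j)·(-4t)^j·(-4)^(6-j); the t^4 term has j = 4.
C(6,4) = 15.
Coefficient = C(6,4) · (-4)^4 · (-4)^2 = 15 · 256 · 16 = 61440.

61440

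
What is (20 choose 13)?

77520

C(20,13) = C(20,7) by symmetry.
C(20,7) = (20·19·18·17·16·15·14) / 7! = 390700800 / 5040 = 77520.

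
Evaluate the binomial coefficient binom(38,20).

33578000610

C(38,20) = C(38,18) by symmetry.
C(38,18) = (38·37·36·35·34·33·32·31·30·29·28·27·26·25·24·23·22·21) / 18! = 214978908196382744494080000 / 6402373705728000 = 33578000610.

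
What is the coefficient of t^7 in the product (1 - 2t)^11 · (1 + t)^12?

-264

Coefficient of t^7 = Σ_{j} C(11,j)·(-2)^j·C(12,7-j)·1^(7-j) for j from 0 to 7.
= 792 + (-20328) + 174240 + (-653400) + 1161600 + (-975744) + 354816 + (-42240) = -264.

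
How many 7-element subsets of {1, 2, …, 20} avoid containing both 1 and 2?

68952

All 7-subsets: C(20,7) = 77520. Those containing both fixed elements: C(18,5) = 8568.
77520 − 8568 = 68952.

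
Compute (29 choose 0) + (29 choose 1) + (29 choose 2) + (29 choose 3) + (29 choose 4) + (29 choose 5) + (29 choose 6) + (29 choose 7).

2182396

1 + 29 + 406 + 3654 + 23751 + 118755 + 475020 + 1560780 = 2182396.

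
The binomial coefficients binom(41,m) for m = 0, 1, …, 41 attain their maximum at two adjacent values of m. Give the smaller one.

For odd n = 41, C(41,m) peaks at m = (n−1)/2 and (n+1)/2; the smaller is 20.

20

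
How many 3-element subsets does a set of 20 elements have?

C(20,3) = (20·19·18) / 3! = 6840 / 6 = 1140.

1140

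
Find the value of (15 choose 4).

C(15,4) = (15·14·13·12) / 4! = 32760 / 24 = 1365.

1365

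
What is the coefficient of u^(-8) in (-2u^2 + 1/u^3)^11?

-14784

General term: C(11,j)·(-2u^2)^j·(1/u^3)^(11-j), with u-exponent 2j − 3(11−j) = 5j − 33.
Set 5j − 33 = -8: j = 5.
C(11,5) = 462; (-2)^5 = -32; 1^6 = 1.
Coefficient = 462 · (-32) · 1 = -14784.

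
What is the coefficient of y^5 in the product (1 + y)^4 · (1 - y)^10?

38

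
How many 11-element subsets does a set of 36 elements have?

600805296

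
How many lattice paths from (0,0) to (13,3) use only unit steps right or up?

Each path is a sequence of 16 steps with 13 rights: C(16,13) = 560.

560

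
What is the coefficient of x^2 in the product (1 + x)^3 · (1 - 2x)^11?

Coefficient of x^2 = Σ_{j} C(3,j)·1^j·C(11,2-j)·(-2)^(2-j) for j from 0 to 2.
= 220 + (-66) + 3 = 157.

157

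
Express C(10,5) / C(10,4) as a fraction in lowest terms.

6/5

C(n,k+1)/C(n,k) = (n−k)/(k+1) = (10−4)/(4+1) = 6/5.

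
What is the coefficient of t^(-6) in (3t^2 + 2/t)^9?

6912

General term: C(9,j)·(3t^2)^j·(2/t)^(9-j), with t-exponent 2j − 1(9−j) = 3j − 9.
Set 3j − 9 = -6: j = 1.
C(9,1) = 9; 3^1 = 3; 2^8 = 256.
Coefficient = 9 · 3 · 256 = 6912.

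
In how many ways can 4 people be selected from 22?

7315

This is C(22,4) = 7315.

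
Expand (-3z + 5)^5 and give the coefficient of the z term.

The general term is C(5,j)·(-3z)^j·(5)^(5-j); the z^1 term has j = 1.
C(5,1) = 5.
Coefficient = C(5,1) · (-3)^1 · 5^4 = 5 · (-3) · 625 = -9375.

-9375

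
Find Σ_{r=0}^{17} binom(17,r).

The entries of row 17 sum to 2^17 = 131072.

131072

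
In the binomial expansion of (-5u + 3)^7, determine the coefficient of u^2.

127575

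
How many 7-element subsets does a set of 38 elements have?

12620256

C(38,7) = (38·37·36·35·34·33·32) / 7! = 63606090240 / 5040 = 12620256.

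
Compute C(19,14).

11628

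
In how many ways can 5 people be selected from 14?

2002

This is C(14,5) = 2002.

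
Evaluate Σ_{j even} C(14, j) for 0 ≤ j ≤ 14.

8192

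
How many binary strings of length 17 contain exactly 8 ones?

Choose the 8 positions: C(17,8) = 24310.

24310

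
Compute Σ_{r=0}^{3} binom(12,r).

299

1 + 12 + 66 + 220 = 299.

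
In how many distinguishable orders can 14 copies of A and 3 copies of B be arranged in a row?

Choose positions for the A's: C(17,14) = 680.

680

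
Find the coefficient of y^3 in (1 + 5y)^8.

7000

The general term is C(8,j)·(1)^j·(5y)^(8-j); the y^3 term has j = 5.
C(8,5) = 56.
Coefficient = C(8,5) · 5^3 = 56 · 125 = 7000.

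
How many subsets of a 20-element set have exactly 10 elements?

Choose the 10 positions: C(20,10) = 184756.

184756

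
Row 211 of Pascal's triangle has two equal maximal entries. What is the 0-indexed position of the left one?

For odd n = 211, C(211,r) peaks at r = (n−1)/2 and (n+1)/2; the lesser is 105.

105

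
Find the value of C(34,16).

2203961430

C(34,16) = (34·33·32·31·30·29·28·27·26·25·24·23·22·21·20·19) / 16! = 46113021921146019840000 / 20922789888000 = 2203961430.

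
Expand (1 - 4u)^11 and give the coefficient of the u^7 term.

-5406720

The general term is C(11,j)·(1)^j·(-4u)^(11-j); the u^7 term has j = 4.
C(11,4) = 330.
Coefficient = C(11,4) · (-4)^7 = 330 · (-16384) = -5406720.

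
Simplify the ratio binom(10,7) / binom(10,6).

C(n,k+1)/C(n,k) = (n−k)/(k+1) = (10−6)/(6+1) = 4/7.

4/7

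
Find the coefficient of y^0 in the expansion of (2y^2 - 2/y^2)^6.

General term: C(6,j)·(2y^2)^j·(-2/y^2)^(6-j), with y-exponent 2j − 2(6−j) = 4j − 12.
Set 4j − 12 = 0: j = 3.
C(6,3) = 20; 2^3 = 8; (-2)^3 = -8.
Coefficient = 20 · 8 · (-8) = -1280.

-1280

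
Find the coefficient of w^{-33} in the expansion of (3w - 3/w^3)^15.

6528752685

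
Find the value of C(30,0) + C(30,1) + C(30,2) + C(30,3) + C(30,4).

31931

1 + 30 + 435 + 4060 + 27405 = 31931.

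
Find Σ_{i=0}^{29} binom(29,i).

536870912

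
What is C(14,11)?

C(14,11) = C(14,3) by symmetry.
C(14,3) = (14·13·12) / 3! = 2184 / 6 = 364.

364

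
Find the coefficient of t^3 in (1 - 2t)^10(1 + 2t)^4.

Coefficient of t^3 = Σ_{j} C(10,j)·(-2)^j·C(4,3-j)·2^(3-j) for j from 0 to 3.
= 32 + (-480) + 1440 + (-960) = 32.

32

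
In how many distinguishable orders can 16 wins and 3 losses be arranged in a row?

Choose positions for the wins: C(19,16) = 969.

969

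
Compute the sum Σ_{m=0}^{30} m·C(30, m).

Differentiating (1+x)^30 and setting x=1: Σ m·C(30,m) = 30·2^29 = 16106127360.

16106127360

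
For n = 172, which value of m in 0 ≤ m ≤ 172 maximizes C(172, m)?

C(172,m) is maximized at m = 172/2 = 86.

86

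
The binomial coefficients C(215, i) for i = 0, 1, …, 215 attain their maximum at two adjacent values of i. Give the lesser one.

107

For odd n = 215, C(215,i) peaks at i = (n−1)/2 and (n+1)/2; the lesser is 107.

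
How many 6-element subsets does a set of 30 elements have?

C(30,6) = (30·29·28·27·26·25) / 6! = 427518000 / 720 = 593775.

593775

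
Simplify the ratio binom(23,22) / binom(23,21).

1/11

C(n,k+1)/C(n,k) = (n−k)/(k+1) = (23−21)/(21+1) = 2/22 = 1/11.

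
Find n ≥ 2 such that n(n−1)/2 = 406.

29

n(n−1)/2 = 406 ⇒ n(n−1) = 812. Since 29·28 = 812, n = 29.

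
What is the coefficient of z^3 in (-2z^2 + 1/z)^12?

General term: C(12,j)·(-2z^2)^j·(1/z)^(12-j), with z-exponent 2j − 1(12−j) = 3j − 12.
Set 3j − 12 = 3: j = 5.
C(12,5) = 792; (-2)^5 = -32; 1^7 = 1.
Coefficient = 792 · (-32) · 1 = -25344.

-25344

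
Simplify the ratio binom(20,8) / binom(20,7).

13/8

C(n,k+1)/C(n,k) = (n−k)/(k+1) = (20−7)/(7+1) = 13/8.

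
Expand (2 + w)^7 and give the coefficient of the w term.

The general term is C(7,j)·(2)^j·(w)^(7-j); the w^1 term has j = 6.
C(7,6) = 7.
Coefficient = C(7,6) · 2^6 = 7 · 64 = 448.

448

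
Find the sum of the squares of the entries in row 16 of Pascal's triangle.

Σ C(16,r)² is the coefficient of x^16 in (1+x)^16(1+x)^16 = (1+x)^32, i.e. C(32,16) = 601080390.

601080390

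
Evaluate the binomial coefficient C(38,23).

C(38,23) = C(38,15) by symmetry.
C(38,15) = (38·37·36·35·34·33·32·31·30·29·28·27·26·25·24) / 15! = 20231404874494894080000 / 1307674368000 = 15471286560.

15471286560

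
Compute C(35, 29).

C(35,29) = C(35,6) by symmetry.
C(35,6) = (35·34·33·32·31·30) / 6! = 1168675200 / 720 = 1623160.

1623160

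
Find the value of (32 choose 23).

C(32,23) = C(32,9) by symmetry.
C(32,9) = (32·31·30·29·28·27·26·25·24) / 9! = 10178348544000 / 362880 = 28048800.

28048800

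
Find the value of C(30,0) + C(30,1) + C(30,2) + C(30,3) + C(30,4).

1 + 30 + 435 + 4060 + 27405 = 31931.

31931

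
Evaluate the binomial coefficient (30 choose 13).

C(30,13) = (30·29·28·27·26·25·24·23·22·21·20·19·18) / 13! = 745747076954880000 / 6227020800 = 119759850.

119759850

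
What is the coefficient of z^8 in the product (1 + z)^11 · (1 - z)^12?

Coefficient of z^8 = Σ_{j} C(11,j)·1^j·C(12,8-j)·(-1)^(8-j) for j from 0 to 8.
= 495 + (-8712) + 50820 + (-130680) + 163350 + (-101640) + 30492 + (-3960) + 165 = 330.

330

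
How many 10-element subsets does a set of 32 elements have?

64512240

C(32,10) = (32·31·30·29·28·27·26·25·24·23) / 10! = 234102016512000 / 3628800 = 64512240.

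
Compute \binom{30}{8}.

C(30,8) = (30·29·28·27·26·25·24·23) / 8! = 235989936000 / 40320 = 5852925.

5852925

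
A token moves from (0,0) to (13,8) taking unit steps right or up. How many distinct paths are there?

Each path is a sequence of 21 steps with 13 rights: C(21,13) = 203490.

203490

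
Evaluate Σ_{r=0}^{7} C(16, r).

26333

1 + 16 + 120 + 560 + 1820 + 4368 + 8008 + 11440 = 26333.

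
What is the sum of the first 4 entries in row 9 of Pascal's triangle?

130

1 + 9 + 36 + 84 = 130.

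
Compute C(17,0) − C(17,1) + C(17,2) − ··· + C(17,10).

The partial alternating sum Σ_{k=0}^{10} (−1)^k C(17,k) = (−1)^10 C(16,10) = 8008.

8008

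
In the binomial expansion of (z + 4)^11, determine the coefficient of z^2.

The general term is C(11,j)·(z)^j·(4)^(11-j); the z^2 term has j = 2.
C(11,2) = 55.
Coefficient = C(11,2) · 4^9 = 55 · 262144 = 14417920.

14417920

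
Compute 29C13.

C(29,13) = (29·28·27·26·25·24·23·22·21·20·19·18·17) / 13! = 422590010274432000 / 6227020800 = 67863915.

67863915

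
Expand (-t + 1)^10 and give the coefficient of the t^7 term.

The general term is C(10,j)·(-t)^j·(1)^(10-j); the t^7 term has j = 7.
C(10,7) = 120.
Coefficient = C(10,7) · (-1)^7 = 120 · (-1) = -120.

-120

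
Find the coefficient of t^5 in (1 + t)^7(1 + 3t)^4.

5166

Coefficient of t^5 = Σ_{j} C(7,j)·1^j·C(4,5-j)·3^(5-j) for j from 1 to 5.
= 567 + 2268 + 1890 + 420 + 21 = 5166.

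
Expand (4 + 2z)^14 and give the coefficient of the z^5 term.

The general term is C(14,j)·(4)^j·(2z)^(14-j); the z^5 term has j = 9.
C(14,9) = 2002.
Coefficient = C(14,9) · 4^9 · 2^5 = 2002 · 262144 · 32 = 16793993216.

16793993216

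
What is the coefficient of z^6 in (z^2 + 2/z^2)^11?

General term: C(11,j)·(z^2)^j·(2/z^2)^(11-j), with z-exponent 2j − 2(11−j) = 4j − 22.
Set 4j − 22 = 6: j = 7.
C(11,7) = 330; 1^7 = 1; 2^4 = 16.
Coefficient = 330 · 1 · 16 = 5280.

5280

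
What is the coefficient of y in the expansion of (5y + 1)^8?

The general term is C(8,j)·(5y)^j·(1)^(8-j); the y^1 term has j = 1.
C(8,1) = 8.
Coefficient = C(8,1) · 5^1 = 8 · 5 = 40.

40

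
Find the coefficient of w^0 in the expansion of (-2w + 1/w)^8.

1120

General term: C(8,j)·(-2w)^j·(1/w)^(8-j), with w-exponent 1j − 1(8−j) = 2j − 8.
Set 2j − 8 = 0: j = 4.
C(8,4) = 70; (-2)^4 = 16; 1^4 = 1.
Coefficient = 70 · 16 · 1 = 1120.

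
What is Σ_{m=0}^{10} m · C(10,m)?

Differentiating (1+x)^10 and setting x=1: Σ m·C(10,m) = 10·2^9 = 5120.

5120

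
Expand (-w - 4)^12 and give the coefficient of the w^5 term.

The general term is C(12,j)·(-w)^j·(-4)^(12-j); the w^5 term has j = 5.
C(12,5) = 792.
Coefficient = C(12,5) · (-1)^5 · (-4)^7 = 792 · (-1) · (-16384) = 12976128.

12976128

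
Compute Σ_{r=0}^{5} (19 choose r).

16664

1 + 19 + 171 + 969 + 3876 + 11628 = 16664.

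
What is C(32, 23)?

28048800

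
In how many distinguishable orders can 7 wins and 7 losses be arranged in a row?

Choose positions for the wins: C(14,7) = 3432.

3432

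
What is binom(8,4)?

70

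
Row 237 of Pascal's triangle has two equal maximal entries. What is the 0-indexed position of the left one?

For odd n = 237, C(237,i) peaks at i = (n−1)/2 and (n+1)/2; the lesser is 118.

118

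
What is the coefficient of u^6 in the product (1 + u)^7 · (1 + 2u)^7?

29953

Coefficient of u^6 = Σ_{j} C(7,j)·1^j·C(7,6-j)·2^(6-j) for j from 0 to 6.
= 448 + 4704 + 11760 + 9800 + 2940 + 294 + 7 = 29953.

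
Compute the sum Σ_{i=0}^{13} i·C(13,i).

Since i·C(13,i) = 13·C(12,i−1), the sum is 13·2^12 = 13·4096 = 53248.

53248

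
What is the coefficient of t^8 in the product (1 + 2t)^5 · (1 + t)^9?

26577

Coefficient of t^8 = Σ_{j} C(5,j)·2^j·C(9,8-j)·1^(8-j) for j from 0 to 5.
= 9 + 360 + 3360 + 10080 + 10080 + 2688 = 26577.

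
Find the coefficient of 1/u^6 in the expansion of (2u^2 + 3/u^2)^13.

General term: C(13,j)·(2u^2)^j·(3/u^2)^(13-j), with u-exponent 2j − 2(13−j) = 4j − 26.
Set 4j − 26 = -6: j = 5.
C(13,5) = 1287; 2^5 = 32; 3^8 = 6561.
Coefficient = 1287 · 32 · 6561 = 270208224.

270208224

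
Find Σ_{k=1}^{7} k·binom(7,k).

448

Since k·C(7,k) = 7·C(6,k−1), the sum is 7·2^6 = 7·64 = 448.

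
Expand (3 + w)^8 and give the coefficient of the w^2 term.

20412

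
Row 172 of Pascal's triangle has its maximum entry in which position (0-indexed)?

C(172,i) is maximized at i = 172/2 = 86.

86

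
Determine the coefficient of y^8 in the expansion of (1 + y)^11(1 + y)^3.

Coefficient of y^8 = Σ_{j} C(11,j)·C(3,8-j) for j from 5 to 8.
= 462 + 1386 + 990 + 165 = 3003.

3003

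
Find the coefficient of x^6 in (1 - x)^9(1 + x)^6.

25

Coefficient of x^6 = Σ_{j} C(9,j)·(-1)^j·C(6,6-j)·1^(6-j) for j from 0 to 6.
= 1 + (-54) + 540 + (-1680) + 1890 + (-756) + 84 = 25.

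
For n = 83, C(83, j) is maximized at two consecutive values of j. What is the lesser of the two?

41

For odd n = 83, C(83,j) peaks at j = (n−1)/2 and (n+1)/2; the lesser is 41.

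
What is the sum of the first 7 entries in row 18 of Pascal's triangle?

1 + 18 + 153 + 816 + 3060 + 8568 + 18564 = 31180.

31180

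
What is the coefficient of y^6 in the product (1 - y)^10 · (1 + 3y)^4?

Coefficient of y^6 = Σ_{j} C(10,j)·(-1)^j·C(4,6-j)·3^(6-j) for j from 2 to 6.
= 3645 + (-12960) + 11340 + (-3024) + 210 = -789.

-789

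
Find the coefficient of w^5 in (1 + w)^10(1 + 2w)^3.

3312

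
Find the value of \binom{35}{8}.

C(35,8) = (35·34·33·32·31·30·29·28) / 8! = 948964262400 / 40320 = 23535820.

23535820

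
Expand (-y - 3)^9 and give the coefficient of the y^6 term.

-2268

The general term is C(9,j)·(-y)^j·(-3)^(9-j); the y^6 term has j = 6.
C(9,6) = 84.
Coefficient = C(9,6) · (-3)^3 = 84 · (-27) = -2268.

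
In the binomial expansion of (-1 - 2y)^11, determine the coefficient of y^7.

-42240

The general term is C(11,j)·(-1)^j·(-2y)^(11-j); the y^7 term has j = 4.
C(11,4) = 330.
Coefficient = C(11,4) · (-2)^7 = 330 · (-128) = -42240.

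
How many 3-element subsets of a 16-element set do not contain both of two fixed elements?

546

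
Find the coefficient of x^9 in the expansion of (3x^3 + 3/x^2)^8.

367416

General term: C(8,j)·(3x^3)^j·(3/x^2)^(8-j), with x-exponent 3j − 2(8−j) = 5j − 16.
Set 5j − 16 = 9: j = 5.
C(8,5) = 56; 3^5 = 243; 3^3 = 27.
Coefficient = 56 · 243 · 27 = 367416.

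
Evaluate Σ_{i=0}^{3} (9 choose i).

1 + 9 + 36 + 84 = 130.

130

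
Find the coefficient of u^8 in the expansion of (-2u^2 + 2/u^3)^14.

General term: C(14,j)·(-2u^2)^j·(2/u^3)^(14-j), with u-exponent 2j − 3(14−j) = 5j − 42.
Set 5j − 42 = 8: j = 10.
C(14,10) = 1001; (-2)^10 = 1024; 2^4 = 16.
Coefficient = 1001 · 1024 · 16 = 16400384.

16400384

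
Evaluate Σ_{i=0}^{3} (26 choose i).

1 + 26 + 325 + 2600 = 2952.

2952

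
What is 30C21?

14307150

C(30,21) = C(30,9) by symmetry.
C(30,9) = (30·29·28·27·26·25·24·23·22) / 9! = 5191778592000 / 362880 = 14307150.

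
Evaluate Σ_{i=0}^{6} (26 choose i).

1 + 26 + 325 + 2600 + 14950 + 65780 + 230230 = 313912.

313912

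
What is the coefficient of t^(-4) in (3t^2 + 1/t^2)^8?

1512

General term: C(8,j)·(3t^2)^j·(1/t^2)^(8-j), with t-exponent 2j − 2(8−j) = 4j − 16.
Set 4j − 16 = -4: j = 3.
C(8,3) = 56; 3^3 = 27; 1^5 = 1.
Coefficient = 56 · 27 · 1 = 1512.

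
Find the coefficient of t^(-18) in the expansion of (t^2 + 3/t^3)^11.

General term: C(11,j)·(t^2)^j·(3/t^3)^(11-j), with t-exponent 2j − 3(11−j) = 5j − 33.
Set 5j − 33 = -18: j = 3.
C(11,3) = 165; 1^3 = 1; 3^8 = 6561.
Coefficient = 165 · 1 · 6561 = 1082565.

1082565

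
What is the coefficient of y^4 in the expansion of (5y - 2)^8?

The general term is C(8,j)·(5y)^j·(-2)^(8-j); the y^4 term has j = 4.
C(8,4) = 70.
Coefficient = C(8,4) · 5^4 · (-2)^4 = 70 · 625 · 16 = 700000.

700000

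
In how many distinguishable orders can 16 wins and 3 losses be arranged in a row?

Choose positions for the wins: C(19,16) = 969.

969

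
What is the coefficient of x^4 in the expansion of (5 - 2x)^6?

The general term is C(6,j)·(5)^j·(-2x)^(6-j); the x^4 term has j = 2.
C(6,2) = 15.
Coefficient = C(6,2) · 5^2 · (-2)^4 = 15 · 25 · 16 = 6000.

6000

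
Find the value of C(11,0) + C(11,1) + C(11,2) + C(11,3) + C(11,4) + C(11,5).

1024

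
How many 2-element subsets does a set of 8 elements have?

28

C(8,2) = (8·7) / 2! = 56 / 2 = 28.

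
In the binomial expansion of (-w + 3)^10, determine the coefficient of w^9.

-30

The general term is C(10,j)·(-w)^j·(3)^(10-j); the w^9 term has j = 9.
C(10,9) = 10.
Coefficient = C(10,9) · (-1)^9 · 3^1 = 10 · (-1) · 3 = -30.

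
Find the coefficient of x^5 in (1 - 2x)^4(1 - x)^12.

Coefficient of x^5 = Σ_{j} C(4,j)·(-2)^j·C(12,5-j)·(-1)^(5-j) for j from 0 to 4.
= (-792) + (-3960) + (-5280) + (-2112) + (-192) = -12336.

-12336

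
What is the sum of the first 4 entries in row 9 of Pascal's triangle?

130

1 + 9 + 36 + 84 = 130.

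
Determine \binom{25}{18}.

C(25,18) = C(25,7) by symmetry.
C(25,7) = (25·24·23·22·21·20·19) / 7! = 2422728000 / 5040 = 480700.

480700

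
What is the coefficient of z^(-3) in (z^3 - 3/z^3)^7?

General term: C(7,j)·(z^3)^j·(-3/z^3)^(7-j), with z-exponent 3j − 3(7−j) = 6j − 21.
Set 6j − 21 = -3: j = 3.
C(7,3) = 35; 1^3 = 1; (-3)^4 = 81.
Coefficient = 35 · 1 · 81 = 2835.

2835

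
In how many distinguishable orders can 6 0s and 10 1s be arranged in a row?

8008

Choose positions for the 0s: C(16,6) = 8008.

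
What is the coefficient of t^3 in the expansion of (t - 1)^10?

The general term is C(10,j)·(t)^j·(-1)^(10-j); the t^3 term has j = 3.
C(10,3) = 120.
Coefficient = C(10,3) · (-1)^7 = 120 · (-1) = -120.

-120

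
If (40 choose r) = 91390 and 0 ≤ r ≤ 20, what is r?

4

C(40,r) increases on 0 ≤ r ≤ 20. C(40,3) = 9880 and C(40,4) = 91390, so r = 4.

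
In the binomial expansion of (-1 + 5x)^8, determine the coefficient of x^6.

The general term is C(8,j)·(-1)^j·(5x)^(8-j); the x^6 term has j = 2.
C(8,2) = 28.
Coefficient = C(8,2) · 5^6 = 28 · 15625 = 437500.

437500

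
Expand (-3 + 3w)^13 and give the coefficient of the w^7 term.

2735858268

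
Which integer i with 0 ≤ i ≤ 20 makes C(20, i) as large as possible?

C(20,i) is maximized at i = 20/2 = 10.

10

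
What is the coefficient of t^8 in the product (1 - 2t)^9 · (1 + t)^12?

-225

Coefficient of t^8 = Σ_{j} C(9,j)·(-2)^j·C(12,8-j)·1^(8-j) for j from 0 to 8.
= 495 + (-14256) + 133056 + (-532224) + 997920 + (-887040) + 354816 + (-55296) + 2304 = -225.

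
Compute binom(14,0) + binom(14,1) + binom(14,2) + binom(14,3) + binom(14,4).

1471

1 + 14 + 91 + 364 + 1001 = 1471.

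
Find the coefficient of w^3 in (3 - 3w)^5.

The general term is C(5,j)·(3)^j·(-3w)^(5-j); the w^3 term has j = 2.
C(5,2) = 10.
Coefficient = C(5,2) · 3^2 · (-3)^3 = 10 · 9 · (-27) = -2430.

-2430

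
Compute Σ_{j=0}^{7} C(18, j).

1 + 18 + 153 + 816 + 3060 + 8568 + 18564 + 31824 = 63004.

63004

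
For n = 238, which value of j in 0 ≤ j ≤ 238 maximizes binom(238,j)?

C(238,j) is maximized at j = 238/2 = 119.

119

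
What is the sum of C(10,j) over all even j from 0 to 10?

512

Half of (1+1)^10 + (1−1)^10 gives the even-index sum: 2^9 = 512.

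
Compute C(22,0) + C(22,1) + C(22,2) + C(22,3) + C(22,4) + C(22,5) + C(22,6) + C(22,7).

280600

1 + 22 + 231 + 1540 + 7315 + 26334 + 74613 + 170544 = 280600.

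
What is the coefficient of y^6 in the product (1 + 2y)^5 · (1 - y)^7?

Coefficient of y^6 = Σ_{j} C(5,j)·2^j·C(7,6-j)·(-1)^(6-j) for j from 0 to 5.
= 7 + (-210) + 1400 + (-2800) + 1680 + (-224) = -147.

-147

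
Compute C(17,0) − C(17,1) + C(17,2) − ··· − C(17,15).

-16

The partial alternating sum Σ_{k=0}^{15} (−1)^k C(17,k) = (−1)^15 C(16,15) = -16.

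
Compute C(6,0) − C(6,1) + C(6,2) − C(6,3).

The partial alternating sum Σ_{k=0}^{3} (−1)^k C(6,k) = (−1)^3 C(5,3) = -10.

-10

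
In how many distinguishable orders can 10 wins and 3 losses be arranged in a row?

Choose positions for the wins: C(13,10) = 286.

286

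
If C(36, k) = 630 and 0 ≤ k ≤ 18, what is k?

2

C(36,k) increases on 0 ≤ k ≤ 18. C(36,1) = 36 and C(36,2) = 630, so k = 2.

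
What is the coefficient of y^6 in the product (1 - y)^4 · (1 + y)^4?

Coefficient of y^6 = Σ_{j} C(4,j)·(-1)^j·C(4,6-j)·1^(6-j) for j from 2 to 4.
= 6 + (-16) + 6 = -4.

-4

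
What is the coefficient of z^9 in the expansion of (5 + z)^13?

The general term is C(13,j)·(5)^j·(z)^(13-j); the z^9 term has j = 4.
C(13,4) = 715.
Coefficient = C(13,4) · 5^4 = 715 · 625 = 446875.

446875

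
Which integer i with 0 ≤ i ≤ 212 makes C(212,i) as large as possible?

C(212,i) is maximized at i = 212/2 = 106.

106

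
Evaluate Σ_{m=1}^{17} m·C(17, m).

1114112

Since m·C(17,m) = 17·C(16,m−1), the sum is 17·2^16 = 17·65536 = 1114112.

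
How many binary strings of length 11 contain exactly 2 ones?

Choose the 2 positions: C(11,2) = 55.

55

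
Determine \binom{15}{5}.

3003

C(15,5) = (15·14·13·12·11) / 5! = 360360 / 120 = 3003.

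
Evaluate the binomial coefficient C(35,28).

6724520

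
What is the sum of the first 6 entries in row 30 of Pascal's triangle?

1 + 30 + 435 + 4060 + 27405 + 142506 = 174437.

174437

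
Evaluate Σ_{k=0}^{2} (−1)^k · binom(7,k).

15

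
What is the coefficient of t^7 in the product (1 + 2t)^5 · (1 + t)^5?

Coefficient of t^7 = Σ_{j} C(5,j)·2^j·C(5,7-j)·1^(7-j) for j from 2 to 5.
= 40 + 400 + 800 + 320 = 1560.

1560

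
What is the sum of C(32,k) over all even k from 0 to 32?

2147483648

Half of (1+1)^32 + (1−1)^32 gives the even-index sum: 2^31 = 2147483648.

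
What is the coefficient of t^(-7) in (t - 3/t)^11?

-1082565

General term: C(11,j)·(t)^j·(-3/t)^(11-j), with t-exponent 1j − 1(11−j) = 2j − 11.
Set 2j − 11 = -7: j = 2.
C(11,2) = 55; 1^2 = 1; (-3)^9 = -19683.
Coefficient = 55 · 1 · (-19683) = -1082565.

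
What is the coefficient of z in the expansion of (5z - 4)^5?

The general term is C(5,j)·(5z)^j·(-4)^(5-j); the z^1 term has j = 1.
C(5,1) = 5.
Coefficient = C(5,1) · 5^1 · (-4)^4 = 5 · 5 · 256 = 6400.

6400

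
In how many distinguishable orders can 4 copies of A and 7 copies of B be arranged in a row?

Choose positions for the A's: C(11,4) = 330.

330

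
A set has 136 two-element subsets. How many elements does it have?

17

n(n−1)/2 = 136 ⇒ n(n−1) = 272. Since 17·16 = 272, n = 17.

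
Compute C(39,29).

C(39,29) = C(39,10) by symmetry.
C(39,10) = (39·38·37·36·35·34·33·32·31·30) / 10! = 2306992893004800 / 3628800 = 635745396.

635745396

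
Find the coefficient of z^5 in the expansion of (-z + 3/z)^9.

General term: C(9,j)·(-z)^j·(3/z)^(9-j), with z-exponent 1j − 1(9−j) = 2j − 9.
Set 2j − 9 = 5: j = 7.
C(9,7) = 36; (-1)^7 = -1; 3^2 = 9.
Coefficient = 36 · (-1) · 9 = -324.

-324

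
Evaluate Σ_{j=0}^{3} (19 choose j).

1160

1 + 19 + 171 + 969 = 1160.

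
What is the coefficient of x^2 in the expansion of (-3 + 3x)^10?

The general term is C(10,j)·(-3)^j·(3x)^(10-j); the x^2 term has j = 8.
C(10,8) = 45.
Coefficient = C(10,8) · (-3)^8 · 3^2 = 45 · 6561 · 9 = 2657205.

2657205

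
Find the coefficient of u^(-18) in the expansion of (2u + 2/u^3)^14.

General term: C(14,j)·(2u)^j·(2/u^3)^(14-j), with u-exponent 1j − 3(14−j) = 4j − 42.
Set 4j − 42 = -18: j = 6.
C(14,6) = 3003; 2^6 = 64; 2^8 = 256.
Coefficient = 3003 · 64 · 256 = 49201152.

49201152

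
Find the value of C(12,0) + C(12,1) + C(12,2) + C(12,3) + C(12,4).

1 + 12 + 66 + 220 + 495 = 794.

794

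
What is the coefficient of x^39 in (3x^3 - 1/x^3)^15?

-71744535

General term: C(15,j)·(3x^3)^j·(-1/x^3)^(15-j), with x-exponent 3j − 3(15−j) = 6j − 45.
Set 6j − 45 = 39: j = 14.
C(15,14) = 15; 3^14 = 4782969; (-1)^1 = -1.
Coefficient = 15 · 4782969 · (-1) = -71744535.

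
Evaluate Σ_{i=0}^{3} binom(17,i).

834

1 + 17 + 136 + 680 = 834.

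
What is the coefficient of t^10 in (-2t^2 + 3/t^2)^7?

General term: C(7,j)·(-2t^2)^j·(3/t^2)^(7-j), with t-exponent 2j − 2(7−j) = 4j − 14.
Set 4j − 14 = 10: j = 6.
C(7,6) = 7; (-2)^6 = 64; 3^1 = 3.
Coefficient = 7 · 64 · 3 = 1344.

1344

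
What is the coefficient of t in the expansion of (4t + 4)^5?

5120

The general term is C(5,j)·(4t)^j·(4)^(5-j); the t^1 term has j = 1.
C(5,1) = 5.
Coefficient = C(5,1) · 4^1 · 4^4 = 5 · 4 · 256 = 5120.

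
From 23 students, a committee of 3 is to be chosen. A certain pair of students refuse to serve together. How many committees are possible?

1750

All 3-subsets: C(23,3) = 1771. Those containing both fixed elements: C(21,1) = 21.
1771 − 21 = 1750.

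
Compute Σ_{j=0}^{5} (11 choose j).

1024

1 + 11 + 55 + 165 + 330 + 462 = 1024.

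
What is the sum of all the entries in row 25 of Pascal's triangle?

Setting x = 1 in (1+x)^25 gives Σ C(25,i) = 2^25 = 33554432.

33554432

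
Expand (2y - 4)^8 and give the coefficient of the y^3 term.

The general term is C(8,j)·(2y)^j·(-4)^(8-j); the y^3 term has j = 3.
C(8,3) = 56.
Coefficient = C(8,3) · 2^3 · (-4)^5 = 56 · 8 · (-1024) = -458752.

-458752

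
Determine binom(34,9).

C(34,9) = (34·33·32·31·30·29·28·27·26) / 9! = 19033511777280 / 362880 = 52451256.

52451256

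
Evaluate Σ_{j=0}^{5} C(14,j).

1 + 14 + 91 + 364 + 1001 + 2002 = 3473.

3473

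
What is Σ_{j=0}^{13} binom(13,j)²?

By Vandermonde's identity, Σ C(13,j)² = C(26,13) = 10400600.

10400600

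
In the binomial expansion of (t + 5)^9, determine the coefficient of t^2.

2812500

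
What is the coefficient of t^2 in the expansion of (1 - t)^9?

36

The general term is C(9,j)·(1)^j·(-t)^(9-j); the t^2 term has j = 7.
C(9,7) = 36.
Coefficient = C(9,7) = 36.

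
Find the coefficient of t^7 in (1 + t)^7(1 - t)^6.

Coefficient of t^7 = Σ_{j} C(7,j)·1^j·C(6,7-j)·(-1)^(7-j) for j from 1 to 7.
= 7 + (-126) + 525 + (-700) + 315 + (-42) + 1 = -20.

-20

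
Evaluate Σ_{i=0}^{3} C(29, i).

4090

1 + 29 + 406 + 3654 = 4090.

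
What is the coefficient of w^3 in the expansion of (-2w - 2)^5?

-320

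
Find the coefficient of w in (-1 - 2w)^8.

The general term is C(8,j)·(-1)^j·(-2w)^(8-j); the w^1 term has j = 7.
C(8,7) = 8.
Coefficient = C(8,7) · (-1)^7 · (-2)^1 = 8 · (-1) · (-2) = 16.

16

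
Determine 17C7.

19448

C(17,7) = (17·16·15·14·13·12·11) / 7! = 98017920 / 5040 = 19448.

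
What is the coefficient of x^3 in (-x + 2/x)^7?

-84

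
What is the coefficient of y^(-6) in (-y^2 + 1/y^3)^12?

General term: C(12,j)·(-y^2)^j·(1/y^3)^(12-j), with y-exponent 2j − 3(12−j) = 5j − 36.
Set 5j − 36 = -6: j = 6.
C(12,6) = 924; (-1)^6 = 1; 1^6 = 1.
Coefficient = 924 · 1 · 1 = 924.

924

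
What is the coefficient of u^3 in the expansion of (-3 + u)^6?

The general term is C(6,j)·(-3)^j·(u)^(6-j); the u^3 term has j = 3.
C(6,3) = 20.
Coefficient = C(6,3) · (-3)^3 = 20 · (-27) = -540.

-540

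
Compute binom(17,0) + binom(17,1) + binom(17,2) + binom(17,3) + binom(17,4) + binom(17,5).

1 + 17 + 136 + 680 + 2380 + 6188 = 9402.

9402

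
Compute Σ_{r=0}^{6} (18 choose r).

31180

1 + 18 + 153 + 816 + 3060 + 8568 + 18564 = 31180.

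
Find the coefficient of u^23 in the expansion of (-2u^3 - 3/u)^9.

-6912

General term: C(9,j)·(-2u^3)^j·(-3/u)^(9-j), with u-exponent 3j − 1(9−j) = 4j − 9.
Set 4j − 9 = 23: j = 8.
C(9,8) = 9; (-2)^8 = 256; (-3)^1 = -3.
Coefficient = 9 · 256 · (-3) = -6912.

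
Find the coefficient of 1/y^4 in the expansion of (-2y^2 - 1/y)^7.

-14

General term: C(7,j)·(-2y^2)^j·(-1/y)^(7-j), with y-exponent 2j − 1(7−j) = 3j − 7.
Set 3j − 7 = -4: j = 1.
C(7,1) = 7; (-2)^1 = -2; (-1)^6 = 1.
Coefficient = 7 · (-2) · 1 = -14.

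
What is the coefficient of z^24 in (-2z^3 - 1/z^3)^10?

5120

General term: C(10,j)·(-2z^3)^j·(-1/z^3)^(10-j), with z-exponent 3j − 3(10−j) = 6j − 30.
Set 6j − 30 = 24: j = 9.
C(10,9) = 10; (-2)^9 = -512; (-1)^1 = -1.
Coefficient = 10 · (-512) · (-1) = 5120.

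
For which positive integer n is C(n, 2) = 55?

11

n(n−1)/2 = 55 ⇒ n(n−1) = 110. Since 11·10 = 110, n = 11.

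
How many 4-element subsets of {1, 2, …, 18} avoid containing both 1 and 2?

All 4-subsets: C(18,4) = 3060. Those containing both fixed elements: C(16,2) = 120.
3060 − 120 = 2940.

2940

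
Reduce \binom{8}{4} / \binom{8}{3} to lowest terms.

C(n,k+1)/C(n,k) = (n−k)/(k+1) = (8−3)/(3+1) = 5/4.

5/4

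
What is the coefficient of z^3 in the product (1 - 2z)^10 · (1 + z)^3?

Coefficient of z^3 = Σ_{j} C(10,j)·(-2)^j·C(3,3-j)·1^(3-j) for j from 0 to 3.
= 1 + (-60) + 540 + (-960) = -479.

-479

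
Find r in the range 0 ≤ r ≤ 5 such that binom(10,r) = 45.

2

C(10,r) increases on 0 ≤ r ≤ 5. C(10,1) = 10 and C(10,2) = 45, so r = 2.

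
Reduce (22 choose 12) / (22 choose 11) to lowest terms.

C(n,k+1)/C(n,k) = (n−k)/(k+1) = (22−11)/(11+1) = 11/12.

11/12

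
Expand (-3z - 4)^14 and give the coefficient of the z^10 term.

15131660544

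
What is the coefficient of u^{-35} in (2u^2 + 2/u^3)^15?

General term: C(15,j)·(2u^2)^j·(2/u^3)^(15-j), with u-exponent 2j − 3(15−j) = 5j − 45.
Set 5j − 45 = -35: j = 2.
C(15,2) = 105; 2^2 = 4; 2^13 = 8192.
Coefficient = 105 · 4 · 8192 = 3440640.

3440640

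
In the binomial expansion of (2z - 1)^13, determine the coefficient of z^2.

-312

The general term is C(13,j)·(2z)^j·(-1)^(13-j); the z^2 term has j = 2.
C(13,2) = 78.
Coefficient = C(13,2) · 2^2 · (-1)^11 = 78 · 4 · (-1) = -312.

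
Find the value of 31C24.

2629575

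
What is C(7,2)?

21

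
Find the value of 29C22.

1560780

C(29,22) = C(29,7) by symmetry.
C(29,7) = (29·28·27·26·25·24·23) / 7! = 7866331200 / 5040 = 1560780.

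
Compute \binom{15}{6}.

5005

C(15,6) = (15·14·13·12·11·10) / 6! = 3603600 / 720 = 5005.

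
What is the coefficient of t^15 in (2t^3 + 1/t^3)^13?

366080

General term: C(13,j)·(2t^3)^j·(1/t^3)^(13-j), with t-exponent 3j − 3(13−j) = 6j − 39.
Set 6j − 39 = 15: j = 9.
C(13,9) = 715; 2^9 = 512; 1^4 = 1.
Coefficient = 715 · 512 · 1 = 366080.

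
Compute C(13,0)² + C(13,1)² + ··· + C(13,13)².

Σ C(13,r)² is the coefficient of x^13 in (1+x)^13(1+x)^13 = (1+x)^26, i.e. C(26,13) = 10400600.

10400600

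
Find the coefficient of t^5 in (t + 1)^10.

252

The general term is C(10,j)·(t)^j·(1)^(10-j); the t^5 term has j = 5.
C(10,5) = 252.
Coefficient = C(10,5) = 252.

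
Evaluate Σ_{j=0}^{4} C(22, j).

9109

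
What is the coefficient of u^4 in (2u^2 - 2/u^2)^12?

General term: C(12,j)·(2u^2)^j·(-2/u^2)^(12-j), with u-exponent 2j − 2(12−j) = 4j − 24.
Set 4j − 24 = 4: j = 7.
C(12,7) = 792; 2^7 = 128; (-2)^5 = -32.
Coefficient = 792 · 128 · (-32) = -3244032.

-3244032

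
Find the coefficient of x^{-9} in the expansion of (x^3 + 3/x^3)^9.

61236

General term: C(9,j)·(x^3)^j·(3/x^3)^(9-j), with x-exponent 3j − 3(9−j) = 6j − 27.
Set 6j − 27 = -9: j = 3.
C(9,3) = 84; 1^3 = 1; 3^6 = 729.
Coefficient = 84 · 1 · 729 = 61236.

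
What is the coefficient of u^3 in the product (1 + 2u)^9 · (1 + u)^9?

Coefficient of u^3 = Σ_{j} C(9,j)·2^j·C(9,3-j)·1^(3-j) for j from 0 to 3.
= 84 + 648 + 1296 + 672 = 2700.

2700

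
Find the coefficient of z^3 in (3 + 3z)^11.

29229255

The general term is C(11,j)·(3)^j·(3z)^(11-j); the z^3 term has j = 8.
C(11,8) = 165.
Coefficient = C(11,8) · 3^8 · 3^3 = 165 · 6561 · 27 = 29229255.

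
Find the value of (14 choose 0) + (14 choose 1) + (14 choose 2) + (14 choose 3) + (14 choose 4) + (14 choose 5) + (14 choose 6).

6476

1 + 14 + 91 + 364 + 1001 + 2002 + 3003 = 6476.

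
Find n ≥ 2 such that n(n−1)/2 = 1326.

n(n−1)/2 = 1326 ⇒ n(n−1) = 2652. Since 52·51 = 2652, n = 52.

52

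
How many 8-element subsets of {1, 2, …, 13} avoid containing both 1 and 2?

825

All 8-subsets: C(13,8) = 1287. Those containing both fixed elements: C(11,6) = 462.
1287 − 462 = 825.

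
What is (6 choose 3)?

C(6,3) = (6·5·4) / 3! = 120 / 6 = 20.

20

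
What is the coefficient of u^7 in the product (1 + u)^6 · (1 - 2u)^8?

-816

Coefficient of u^7 = Σ_{j} C(6,j)·1^j·C(8,7-j)·(-2)^(7-j) for j from 0 to 6.
= (-1024) + 10752 + (-26880) + 22400 + (-6720) + 672 + (-16) = -816.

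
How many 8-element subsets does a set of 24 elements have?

735471

C(24,8) = (24·23·22·21·20·19·18·17) / 8! = 29654190720 / 40320 = 735471.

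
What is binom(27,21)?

296010

C(27,21) = C(27,6) by symmetry.
C(27,6) = (27·26·25·24·23·22) / 6! = 213127200 / 720 = 296010.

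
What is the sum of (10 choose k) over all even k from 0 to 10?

Half of (1+1)^10 + (1−1)^10 gives the even-index sum: 2^9 = 512.

512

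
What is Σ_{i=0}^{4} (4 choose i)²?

70

By Vandermonde's identity, Σ C(4,i)² = C(8,4) = 70.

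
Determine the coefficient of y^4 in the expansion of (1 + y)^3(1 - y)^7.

Coefficient of y^4 = Σ_{j} C(3,j)·1^j·C(7,4-j)·(-1)^(4-j) for j from 0 to 3.
= 35 + (-105) + 63 + (-7) = -14.

-14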